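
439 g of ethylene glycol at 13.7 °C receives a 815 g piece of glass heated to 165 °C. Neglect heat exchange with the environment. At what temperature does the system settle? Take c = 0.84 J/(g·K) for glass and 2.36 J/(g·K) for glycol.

T_f ≈ 73.9 °C

|Q_glass| = |Q_glycol|:
815*0.84*(165 − T) = 439*2.36*(T − 13.7)
684.6(165 − T) = 1036(T − 13.7)
1720.6 T = 127153  ⇒  T ≈ 73.90 °C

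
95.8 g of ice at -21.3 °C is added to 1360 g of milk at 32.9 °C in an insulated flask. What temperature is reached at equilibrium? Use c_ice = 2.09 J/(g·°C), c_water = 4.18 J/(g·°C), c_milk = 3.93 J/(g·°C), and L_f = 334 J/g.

Setting the total heat transfer to zero:
warm ice to 0 °C: 95.8·2.09·(0 − (-21.3)) = 4264.7; latent heat to melt: 95.8·334 = 31997; warm the meltwater: 400.44 T; milk: 5344.8(T − 32.9)
5745.2 T = 175844 − 36262 = 139582
T ≈ 24.30 °C. Since T > 0 °C, the all-ice-melts assumption holds.

T_f ≈ 24.3 °C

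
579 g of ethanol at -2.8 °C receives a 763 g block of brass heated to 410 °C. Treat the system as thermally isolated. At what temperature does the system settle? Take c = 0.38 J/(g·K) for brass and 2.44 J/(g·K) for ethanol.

Heat lost by the brass equals heat gained by the ethanol:
763·0.38·(410 − T) = 579·2.44·(T − (-2.8))
289.94(410 − T) = 1412.8(T − (-2.8))
1702.7 T = 114920  ⇒  T ≈ 67.49 °C

T_f ≈ 67.5 °C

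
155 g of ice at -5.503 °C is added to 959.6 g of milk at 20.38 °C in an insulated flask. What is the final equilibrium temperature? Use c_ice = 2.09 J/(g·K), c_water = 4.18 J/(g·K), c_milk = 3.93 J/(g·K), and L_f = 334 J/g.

T_f ≈ 5.3 °C

Conservation of energy gives ΣQ = 0:
ice -5.503→0 °C: 155·2.09·5.503 = 1782.7; melt ice: 155·334 = 51770; meltwater 0→T: 155·4.18·T = 647.9 T; milk: 3771.2(T − 20.38)
4419.1 T = 76858 − 53553 = 23305
T ≈ 5.27 °C. Since T > 0 °C, the all-ice-melts assumption holds.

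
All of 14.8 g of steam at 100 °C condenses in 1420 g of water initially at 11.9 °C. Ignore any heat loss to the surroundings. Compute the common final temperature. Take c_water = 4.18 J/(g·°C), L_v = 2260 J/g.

Sum of m c ΔT and latent-heat terms is zero:
condense steam: −14.8×2260 = −33448; condensate cools 100→T: 14.8×4.18×(T − 100) = 61.86(T − 100); original water: 5935.6(T − 11.9)
5997.5 T = 33448 + 6186.4 + 70634 = 110268
T ≈ 18.39 °C — below 100 °C, confirming all the steam condensed.

T_f ≈ 18.4 °C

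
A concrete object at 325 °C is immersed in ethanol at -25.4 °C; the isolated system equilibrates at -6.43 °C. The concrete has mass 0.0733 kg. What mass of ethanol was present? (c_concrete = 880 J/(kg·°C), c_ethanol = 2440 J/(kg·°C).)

Heat lost by the concrete = heat gained by the ethanol:
0.0733·880·(325 − -6.43) = m·2440·(-6.43 − (-25.4))
46287 m = 21379  ⇒  m ≈ 0.4619 kg

m ≈ 0.462 kg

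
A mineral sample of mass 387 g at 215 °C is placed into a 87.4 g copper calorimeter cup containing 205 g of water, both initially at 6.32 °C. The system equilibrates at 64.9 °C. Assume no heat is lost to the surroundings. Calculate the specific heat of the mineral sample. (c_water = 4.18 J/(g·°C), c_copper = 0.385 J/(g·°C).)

c ≈ 0.898 J/(g·°C)

Net heat exchanged in the isolated system is zero:
387×c×(64.9 − 215) + 205×4.18×(64.9 − 6.32) + 87.4×0.385×(64.9 − 6.32) = 0
-58089 c = -52168
c = -52168/-58089 ≈ 0.8981 J/(g·°C)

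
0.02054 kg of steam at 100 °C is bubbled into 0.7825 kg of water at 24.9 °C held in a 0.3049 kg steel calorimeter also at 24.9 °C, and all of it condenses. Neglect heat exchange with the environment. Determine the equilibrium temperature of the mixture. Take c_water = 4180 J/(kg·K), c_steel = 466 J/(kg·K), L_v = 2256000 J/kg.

Let T be the final temperature. ΣQ_i = 0:
steam→water at 100 °C releases m L_v = 0.02054×2256000 = 46338
  condensate cools 100→T: 0.02054×4180×(T − 100) = 85.86(T − 100)
  original water: 3270.8(T − 24.9)
  cup: 142.08(T − 24.9)
3498.8 T = 46338 + 8585.7 + 84982 = 139906
T ≈ 39.99 °C — below 100 °C, confirming all the steam condensed.

T_f ≈ 40.0 °C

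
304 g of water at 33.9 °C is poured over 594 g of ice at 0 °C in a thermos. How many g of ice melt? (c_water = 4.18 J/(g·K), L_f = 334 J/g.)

Heat available from the water dropping to 0 °C: 304×4.18×33.9 = 43077 J.
Fully melting the ice requires m_ice L_f = 594×334 = 198396 J.
Since 43077 < 198396 J, not all the ice melts; equilibrium is at 0 °C.
Mass melted = 43077/334 ≈ 129 g.

m_melted ≈ 129 g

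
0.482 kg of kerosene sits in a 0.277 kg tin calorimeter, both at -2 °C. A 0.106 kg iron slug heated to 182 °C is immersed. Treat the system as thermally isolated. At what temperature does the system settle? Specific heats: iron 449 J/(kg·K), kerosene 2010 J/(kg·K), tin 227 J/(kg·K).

T_f ≈ 6.1 °C

Setting the total heat transfer to zero:
0.106×449×(T − 182) + 0.482×2010×(T − (-2)) + 0.277×227×(T − (-2)) = 0
47.59(T − 182) + 968.82(T − (-2)) + 62.88(T − (-2)) = 0
1079.3 T = 6598.7
T ≈ 6.11 °C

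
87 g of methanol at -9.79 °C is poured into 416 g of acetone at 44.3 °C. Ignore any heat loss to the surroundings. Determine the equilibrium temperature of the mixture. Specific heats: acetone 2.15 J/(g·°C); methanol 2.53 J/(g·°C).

T_f ≈ 33.6 °C

T_f is the heat-capacity-weighted average of the initial temperatures:
T_f = (894.4·44.3 + 220.11·(-9.79)) / (894.4 + 220.11)
    = 37467 / 1114.5 ≈ 33.62 °C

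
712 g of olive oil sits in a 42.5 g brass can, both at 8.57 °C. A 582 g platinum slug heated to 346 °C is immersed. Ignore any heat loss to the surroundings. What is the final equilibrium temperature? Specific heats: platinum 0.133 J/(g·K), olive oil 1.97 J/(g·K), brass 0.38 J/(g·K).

T_f ≈ 26.0 °C

T_f is the heat-capacity-weighted average of the initial temperatures:
T_f = (77.41·346 + 1402.6·8.57 + 16.15·8.57) / (77.41 + 1402.6 + 16.15)
    = 38942 / 1496.2 ≈ 26.03 °C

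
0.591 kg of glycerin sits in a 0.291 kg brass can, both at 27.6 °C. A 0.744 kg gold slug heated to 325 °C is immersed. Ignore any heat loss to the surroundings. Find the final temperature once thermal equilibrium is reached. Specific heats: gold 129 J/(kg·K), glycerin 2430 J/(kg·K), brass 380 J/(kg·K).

T_f ≈ 45.0 °C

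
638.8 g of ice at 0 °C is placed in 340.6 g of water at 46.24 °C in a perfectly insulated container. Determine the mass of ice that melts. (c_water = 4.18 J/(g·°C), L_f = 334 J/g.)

Water can give up m c ΔT = 340.6·4.18·46.24 = 65832 J before reaching 0 °C.
Melting all 638.8 g of ice would need 638.8·334 = 213359 J.
That's not enough to melt it all — equilibrium is at 0 °C with ice remaining.
m_melt = 65832 / L_f = 197.1 g.

m_melted ≈ 197 g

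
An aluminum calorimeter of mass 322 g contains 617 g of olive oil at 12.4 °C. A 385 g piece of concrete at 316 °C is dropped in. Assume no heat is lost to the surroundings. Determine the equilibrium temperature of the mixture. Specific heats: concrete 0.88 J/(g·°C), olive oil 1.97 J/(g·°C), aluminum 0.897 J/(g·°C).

T_f ≈ 68.2 °C

T_f is the heat-capacity-weighted average of the initial temperatures:
T_f = (338.8*316 + 1215.5*12.4 + 288.83*12.4) / (338.8 + 1215.5 + 288.83)
    = 125714 / 1843.1 ≈ 68.21 °C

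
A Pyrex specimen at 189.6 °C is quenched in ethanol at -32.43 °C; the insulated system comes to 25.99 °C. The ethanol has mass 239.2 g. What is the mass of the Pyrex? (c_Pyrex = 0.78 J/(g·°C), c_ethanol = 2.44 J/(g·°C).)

m ≈ 267 g

Heat gained plus heat lost sum to zero:
m·0.78·(25.99 − 189.6) + 239.2·2.44·(25.99 − (-32.43)) = 0
-127.62 m = -34097
m = -34097/-127.62 ≈ 267.2 g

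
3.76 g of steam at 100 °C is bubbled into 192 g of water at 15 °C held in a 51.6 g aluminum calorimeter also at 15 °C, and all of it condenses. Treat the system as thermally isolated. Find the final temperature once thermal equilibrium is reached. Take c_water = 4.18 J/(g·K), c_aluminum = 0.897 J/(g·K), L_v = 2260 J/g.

T_f ≈ 26.4 °C

Energy conservation, ΣQ = 0:
steam→water at 100 °C releases m L_v = 3.76×2260 = 8497.6; condensate cools 100→T: 3.76×4.18×(T − 100) = 15.72(T − 100); original water: 802.56(T − 15); aluminum cup: 51.6×0.897×(T − 15) = 46.29(T − 15)
864.56 T = 8497.6 + 1571.7 + 12733 = 22802
T ≈ 26.37 °C (< 100 °C, so full condensation is consistent).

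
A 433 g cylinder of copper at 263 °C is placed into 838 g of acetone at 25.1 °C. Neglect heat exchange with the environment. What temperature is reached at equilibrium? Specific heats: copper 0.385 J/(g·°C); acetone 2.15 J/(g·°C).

Setting the total heat transfer to zero:
433·0.385·(T − 263) + 838·2.15·(T − 25.1) = 0
(166.71 + 1801.7) T = 166.71·263 + 1801.7·25.1
T = 89066 / 1968.4 = 45.2 °C

T_f ≈ 45.2 °C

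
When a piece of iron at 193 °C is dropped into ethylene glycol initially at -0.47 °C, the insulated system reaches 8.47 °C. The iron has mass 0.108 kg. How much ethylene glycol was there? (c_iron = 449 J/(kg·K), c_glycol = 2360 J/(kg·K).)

m ≈ 0.424 kg

Energy conservation, ΣQ = 0:
0.108×449×(8.47 − 193) + m×2360×(8.47 − (-0.47)) = 0
21098 m = 8948.2
m = 8948.2/21098 ≈ 0.4241 kg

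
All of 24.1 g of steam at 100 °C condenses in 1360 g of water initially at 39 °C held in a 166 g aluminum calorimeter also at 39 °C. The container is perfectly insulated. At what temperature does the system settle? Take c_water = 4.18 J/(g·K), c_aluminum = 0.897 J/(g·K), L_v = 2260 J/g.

T_f ≈ 49.2 °C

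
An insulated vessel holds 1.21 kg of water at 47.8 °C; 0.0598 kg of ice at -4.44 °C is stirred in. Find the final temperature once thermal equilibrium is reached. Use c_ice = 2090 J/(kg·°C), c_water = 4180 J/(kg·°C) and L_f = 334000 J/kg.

T_f ≈ 41.7 °C

Net heat exchanged in the isolated system is zero:
warm ice to 0 °C: 0.0598×2090×(0 − (-4.44)) = 554.92
  latent heat to melt: 0.0598×334000 = 19973
  warm the meltwater: 249.96 T
  water: 5057.8(T − 47.8)
5307.8 T = 241763 − 20528 = 221235
T ≈ 41.68 °C. Since T > 0 °C, the all-ice-melts assumption holds.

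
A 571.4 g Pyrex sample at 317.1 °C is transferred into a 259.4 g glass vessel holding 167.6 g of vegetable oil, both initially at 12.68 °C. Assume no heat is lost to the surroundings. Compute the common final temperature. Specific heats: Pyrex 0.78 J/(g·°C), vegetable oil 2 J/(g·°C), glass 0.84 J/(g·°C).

Conservation of energy gives ΣQ = 0:
571.4*0.78*(T − 317.1) + 167.6*2*(T − 12.68) + 259.4*0.84*(T − 12.68) = 0
998.79 T = 148342
T = 148342 / 998.79 = 149 °C

T_f ≈ 148.5 °C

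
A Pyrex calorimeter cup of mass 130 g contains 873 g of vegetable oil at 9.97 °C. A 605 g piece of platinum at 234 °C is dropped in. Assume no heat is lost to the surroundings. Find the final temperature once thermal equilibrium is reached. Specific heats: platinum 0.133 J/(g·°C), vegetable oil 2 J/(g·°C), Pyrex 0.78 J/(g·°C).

T_f ≈ 19.3 °C

Setting the total heat transfer to zero:
605·0.133·(T − 234) + 873·2·(T − 9.97) + 130·0.78·(T − 9.97) = 0
(80.47 + 1746 + 101.4) T = 80.47·234 + 1746·9.97 + 101.4·9.97
T = 37247/1927.9 ≈ 19.32 °C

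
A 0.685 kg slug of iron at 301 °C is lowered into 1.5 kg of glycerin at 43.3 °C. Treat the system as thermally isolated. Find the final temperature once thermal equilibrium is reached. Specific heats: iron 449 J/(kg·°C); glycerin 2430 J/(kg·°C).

|Q_iron| = |Q_glycerin|:
0.685·449·(301 − T) = 1.5·2430·(T − 43.3)
307.56(301 − T) = 3645(T − 43.3)
3952.6 T = 250406  ⇒  T ≈ 63.35 °C

T_f ≈ 63.4 °C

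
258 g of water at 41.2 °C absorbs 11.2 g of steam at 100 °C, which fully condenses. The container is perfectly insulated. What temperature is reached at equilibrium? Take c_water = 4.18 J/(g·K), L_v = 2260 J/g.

T_f ≈ 66.1 °C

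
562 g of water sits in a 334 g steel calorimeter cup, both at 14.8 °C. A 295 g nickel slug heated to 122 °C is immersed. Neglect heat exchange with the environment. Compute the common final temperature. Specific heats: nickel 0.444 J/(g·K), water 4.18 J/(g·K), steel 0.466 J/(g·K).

T_f ≈ 20.1 °C

Net heat exchanged in the isolated system is zero:
295·0.444·(T − 122) + 562·4.18·(T − 14.8) + 334·0.466·(T − 14.8) = 0
130.98(T − 122) + 2349.2(T − 14.8) + 155.64(T − 14.8) = 0
2635.8 T = 53051
T = 53051/2635.8 ≈ 20.13 °C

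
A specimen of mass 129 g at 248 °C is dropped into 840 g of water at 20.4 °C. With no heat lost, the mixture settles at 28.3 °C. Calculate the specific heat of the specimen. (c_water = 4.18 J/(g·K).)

c ≈ 0.979 J/(g·K)

Net heat exchanged in the isolated system is zero:
129×c×(28.3 − 248) + 840×4.18×(28.3 − 20.4) = 0
-28341 c = -27738
c = -27738/-28341 ≈ 0.9787 J/(g·K)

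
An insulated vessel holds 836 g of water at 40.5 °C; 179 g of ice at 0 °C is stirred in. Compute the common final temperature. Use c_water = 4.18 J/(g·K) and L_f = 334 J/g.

Conservation of energy gives ΣQ = 0:
melt ice: 179·334 = 59786
  warm the meltwater: 748.22 T
  water: 3494.5(T − 40.5)
4242.7 T = 141526 − 59786 = 81740
T ≈ 19.27 °C — above 0 °C, consistent with complete melting.

T_f ≈ 19.3 °C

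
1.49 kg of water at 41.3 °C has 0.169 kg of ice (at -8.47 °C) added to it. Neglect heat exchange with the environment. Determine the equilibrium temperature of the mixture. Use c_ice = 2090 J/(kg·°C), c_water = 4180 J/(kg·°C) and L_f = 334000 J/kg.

Conservation of energy gives ΣQ = 0:
warm ice to 0 °C: 0.169·2090·(0 − (-8.47)) = 2991.7; fusion: m_ice L_f = 0.169·334000 = 56446; warm the meltwater: 706.42 T; water: 6228.2(T − 41.3)
6934.6 T = 257225 − 59438 = 197787
T ≈ 28.52 °C — above 0 °C, consistent with complete melting.

T_f ≈ 28.5 °C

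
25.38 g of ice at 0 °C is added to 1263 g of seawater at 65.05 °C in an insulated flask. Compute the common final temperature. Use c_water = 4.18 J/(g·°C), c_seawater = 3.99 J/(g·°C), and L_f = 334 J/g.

T_f ≈ 62.1 °C

Heat gained plus heat lost sum to zero:
melt ice: 25.38×334 = 8476.9
  meltwater 0→T: 25.38×4.18×T = 106.09 T
  seawater cools: 1263×3.99×(T − 65.05) = 5039.4(T − 65.05)
5145.5 T = 327811 − 8476.9 = 319334
T ≈ 62.06 °C. Since T > 0 °C, the all-ice-melts assumption holds.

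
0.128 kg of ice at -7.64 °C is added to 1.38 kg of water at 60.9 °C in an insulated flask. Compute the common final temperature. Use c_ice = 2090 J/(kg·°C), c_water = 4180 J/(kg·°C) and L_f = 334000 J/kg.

Net heat exchanged in the isolated system is zero:
ice -7.64→0 °C: 0.128×2090×7.64 = 2043.9
  latent heat to melt: 0.128×334000 = 42752
  meltwater 0→T: 0.128×4180×T = 535.04 T
  water: 5768.4(T − 60.9)
6303.4 T = 351296 − 44796 = 306500
T ≈ 48.62 °C (positive, so assuming full melt was valid).

T_f ≈ 48.6 °C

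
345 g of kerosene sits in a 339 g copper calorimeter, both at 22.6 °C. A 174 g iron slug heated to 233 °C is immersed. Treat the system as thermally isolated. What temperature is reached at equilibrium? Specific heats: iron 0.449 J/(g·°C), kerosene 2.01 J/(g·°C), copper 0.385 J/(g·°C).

T_f ≈ 40.8 °C

With ΣQ=0 the equilibrium temperature is the m·c-weighted mean:
T_f = (78.13*233 + 693.45*22.6 + 130.52*22.6) / (78.13 + 693.45 + 130.52)
    = 36825 / 902.09 ≈ 40.82 °C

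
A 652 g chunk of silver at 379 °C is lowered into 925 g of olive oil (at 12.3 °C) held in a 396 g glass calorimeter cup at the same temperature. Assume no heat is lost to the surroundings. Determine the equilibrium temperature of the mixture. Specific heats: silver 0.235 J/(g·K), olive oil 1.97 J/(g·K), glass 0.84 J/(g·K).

T_f ≈ 36.6 °C

Net heat exchanged in the isolated system is zero:
652·0.235·(T − 379) + 925·1.97·(T − 12.3) + 396·0.84·(T − 12.3) = 0
153.22(T − 379) + 1822.2(T − 12.3) + 332.64(T − 12.3) = 0
2308.1 T = 84576
T = 84576 / 2308.1 = 36.6 °C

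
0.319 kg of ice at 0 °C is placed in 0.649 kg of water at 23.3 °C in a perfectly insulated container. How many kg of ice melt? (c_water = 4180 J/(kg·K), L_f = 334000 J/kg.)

m_melted ≈ 0.189 kg

Heat available from the water dropping to 0 °C: 0.649·4180·23.3 = 63209 J.
To melt every bit of ice: 0.319·334000 = 106546 J.
That's not enough to melt it all — equilibrium is at 0 °C with ice remaining.
Mass melted = 63209/334000 ≈ 0.1892 kg.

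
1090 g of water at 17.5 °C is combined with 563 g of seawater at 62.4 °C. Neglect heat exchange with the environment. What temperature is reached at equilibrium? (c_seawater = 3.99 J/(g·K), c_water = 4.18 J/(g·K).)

Let T be the final temperature. ΣQ_i = 0:
563·3.99·(T − 62.4) + 1090·4.18·(T − 17.5) = 0
2246.4(T − 62.4) + 4556.2(T − 17.5) = 0
6802.6 T = 219907
T ≈ 32.33 °C

T_f ≈ 32.3 °C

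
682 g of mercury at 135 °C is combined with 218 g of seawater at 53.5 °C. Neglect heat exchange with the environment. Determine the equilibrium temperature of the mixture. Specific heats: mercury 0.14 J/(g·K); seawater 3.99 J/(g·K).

T_f ≈ 61.6 °C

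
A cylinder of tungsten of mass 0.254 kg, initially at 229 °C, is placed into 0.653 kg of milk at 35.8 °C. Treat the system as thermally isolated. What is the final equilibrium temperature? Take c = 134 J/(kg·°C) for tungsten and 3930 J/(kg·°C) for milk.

T_f ≈ 38.3 °C

Set heat shed by the hot body equal to heat absorbed by the cold body:
0.254×134×(229 − T) = 0.653×3930×(T − 35.8)
34.04(229 − T) = 2566.3(T − 35.8)
2600.3 T = 99667  ⇒  T ≈ 38.33 °C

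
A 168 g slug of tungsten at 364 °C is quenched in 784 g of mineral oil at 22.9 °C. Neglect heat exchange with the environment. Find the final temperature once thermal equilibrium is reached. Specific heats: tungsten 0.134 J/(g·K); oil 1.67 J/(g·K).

Net heat exchanged in the isolated system is zero:
168·0.134·(T − 364) + 784·1.67·(T − 22.9) = 0
22.51(T − 364) + 1309.3(T − 22.9) = 0
1331.8 T = 38177
T = 38177/1331.8 ≈ 28.67 °C

T_f ≈ 28.7 °C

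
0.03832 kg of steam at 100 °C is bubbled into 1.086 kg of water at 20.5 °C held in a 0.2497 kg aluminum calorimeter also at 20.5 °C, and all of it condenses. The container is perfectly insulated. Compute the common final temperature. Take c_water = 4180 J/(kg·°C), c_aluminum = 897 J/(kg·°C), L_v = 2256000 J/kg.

Taking heat into each body as positive, Σ m c ΔT = 0:
steam→water at 100 °C releases m L_v = 0.03832×2256000 = 86450
  condensed water 100 °C→T: 160.18(T − 100)
  original water: 4539.5(T − 20.5)
  aluminum cup: 0.2497×897×(T − 20.5) = 223.98(T − 20.5)
4923.6 T = 86450 + 16018 + 97651 = 200119
T ≈ 40.64 °C — below 100 °C, confirming all the steam condensed.

T_f ≈ 40.6 °C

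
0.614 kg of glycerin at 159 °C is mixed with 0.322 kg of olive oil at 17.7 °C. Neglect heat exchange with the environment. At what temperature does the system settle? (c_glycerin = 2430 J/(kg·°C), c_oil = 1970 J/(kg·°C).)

T_f = Σ m_i c_i T_i / Σ m_i c_i:
T_f = (1492*159 + 634.34*17.7) / (1492 + 634.34)
    = 248459 / 2126.4 ≈ 116.85 °C

T_f ≈ 116.8 °C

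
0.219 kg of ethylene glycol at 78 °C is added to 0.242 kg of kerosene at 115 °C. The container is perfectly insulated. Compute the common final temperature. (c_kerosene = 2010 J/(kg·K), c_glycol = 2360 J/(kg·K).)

T_f ≈ 95.9 °C

|Q_kerosene| = |Q_glycol|:
0.242*2010*(115 − T) = 0.219*2360*(T − 78)
486.42(115 − T) = 516.84(T − 78)
1003.3 T = 96252  ⇒  T ≈ 95.94 °C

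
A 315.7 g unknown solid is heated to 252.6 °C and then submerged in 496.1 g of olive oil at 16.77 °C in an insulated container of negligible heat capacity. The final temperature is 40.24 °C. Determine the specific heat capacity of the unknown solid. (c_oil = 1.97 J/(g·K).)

Setting the total heat transfer to zero:
315.7×c×(40.24 − 252.6) + 496.1×1.97×(40.24 − 16.77) = 0
-67042 c = -22938
c = -22938/-67042 ≈ 0.3421 J/(g·K)

c ≈ 0.342 J/(g·K)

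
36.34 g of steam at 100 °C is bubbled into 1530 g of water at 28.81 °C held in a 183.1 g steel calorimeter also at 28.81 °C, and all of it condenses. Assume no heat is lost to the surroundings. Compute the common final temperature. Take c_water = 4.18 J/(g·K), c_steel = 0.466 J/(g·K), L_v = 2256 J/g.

Conservation of energy gives ΣQ = 0:
condense steam: −36.34×2256 = −81983; condensate cools 100→T: 36.34×4.18×(T − 100) = 151.9(T − 100); original water: 6395.4(T − 28.81); cup: 85.32(T − 28.81)
6632.6 T = 81983 + 15190 + 186710 = 283883
T ≈ 42.80 °C, under the boiling point, so the assumption holds.

T_f ≈ 42.8 °C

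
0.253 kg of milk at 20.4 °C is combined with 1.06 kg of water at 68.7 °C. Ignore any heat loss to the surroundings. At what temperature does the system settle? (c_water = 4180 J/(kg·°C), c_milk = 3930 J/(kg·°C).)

Set heat shed by the hot body equal to heat absorbed by the cold body:
1.06·4180·(68.7 − T) = 0.253·3930·(T − 20.4)
4430.8(68.7 − T) = 994.29(T − 20.4)
5425.1 T = 324679  ⇒  T ≈ 59.85 °C

T_f ≈ 59.8 °C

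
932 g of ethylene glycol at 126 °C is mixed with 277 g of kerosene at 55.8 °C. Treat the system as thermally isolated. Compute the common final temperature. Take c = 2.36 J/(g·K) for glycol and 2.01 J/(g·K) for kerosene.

T_f = Σ m_i c_i T_i / Σ m_i c_i:
T_f = (2199.5*126 + 556.77*55.8) / (2199.5 + 556.77)
    = 308207 / 2756.3 ≈ 111.82 °C

T_f ≈ 111.8 °C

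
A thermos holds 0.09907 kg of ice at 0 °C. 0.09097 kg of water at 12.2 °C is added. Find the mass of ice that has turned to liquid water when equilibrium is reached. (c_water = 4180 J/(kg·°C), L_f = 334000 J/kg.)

Heat available from the water dropping to 0 °C: 0.09097×4180×12.2 = 4639.1 J.
Melting all 0.09907 kg of ice would need 0.09907×334000 = 33089 J.
Since 4639.1 < 33089 J, not all the ice melts; equilibrium is at 0 °C.
Mass melted = 4639.1/334000 ≈ 0.01389 kg.

m_melted ≈ 0.0139 kg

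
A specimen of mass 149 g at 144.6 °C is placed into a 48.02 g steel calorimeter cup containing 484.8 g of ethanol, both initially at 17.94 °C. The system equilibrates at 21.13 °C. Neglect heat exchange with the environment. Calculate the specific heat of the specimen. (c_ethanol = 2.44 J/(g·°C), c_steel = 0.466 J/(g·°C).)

c ≈ 0.209 J/(g·°C)

Heat gained plus heat lost sum to zero:
149×c×(21.13 − 144.6) + 484.8×2.44×(21.13 − 17.94) + 48.02×0.466×(21.13 − 17.94) = 0
-18397 c = -3844.9
c = -3844.9/-18397 ≈ 0.209 J/(g·°C)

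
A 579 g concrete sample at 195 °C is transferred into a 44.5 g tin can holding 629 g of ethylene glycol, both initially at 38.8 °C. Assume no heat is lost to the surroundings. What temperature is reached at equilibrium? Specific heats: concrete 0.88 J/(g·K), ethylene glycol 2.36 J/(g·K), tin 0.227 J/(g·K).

Heat gained plus heat lost sum to zero:
579×0.88×(T − 195) + 629×2.36×(T − 38.8) + 44.5×0.227×(T − 38.8) = 0
509.52(T − 195) + 1484.4(T − 38.8) + 10.1(T − 38.8) = 0
2004.1 T = 157345
T ≈ 78.51 °C

T_f ≈ 78.5 °C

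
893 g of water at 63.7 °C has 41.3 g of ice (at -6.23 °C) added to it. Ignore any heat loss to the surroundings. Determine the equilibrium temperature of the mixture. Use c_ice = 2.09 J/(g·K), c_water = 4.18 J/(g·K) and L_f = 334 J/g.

T_f ≈ 57.2 °C

Setting the total heat transfer to zero:
ice -6.23→0 °C: 41.3×2.09×6.23 = 537.75; melt ice: 41.3×334 = 13794; warm the meltwater: 172.63 T; water cools: 893×4.18×(T − 63.7) = 3732.7(T − 63.7)
3905.4 T = 237776 − 14332 = 223444
T ≈ 57.21 °C — above 0 °C, consistent with complete melting.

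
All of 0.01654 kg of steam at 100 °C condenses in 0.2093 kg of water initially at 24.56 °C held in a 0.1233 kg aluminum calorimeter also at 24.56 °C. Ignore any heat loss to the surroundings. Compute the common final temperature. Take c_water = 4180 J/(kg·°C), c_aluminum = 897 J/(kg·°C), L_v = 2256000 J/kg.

Conservation of energy gives ΣQ = 0:
latent heat released on condensation: 0.01654×2256000 = 37314
  condensed water 100 °C→T: 69.14(T − 100)
  water warms: 0.2093×4180×(T − 24.56) = 874.87(T − 24.56)
  aluminum cup: 0.1233×897×(T − 24.56) = 110.6(T − 24.56)
1054.6 T = 37314 + 6913.7 + 24203 = 68431
T ≈ 64.89 °C (< 100 °C, so full condensation is consistent).

T_f ≈ 64.9 °C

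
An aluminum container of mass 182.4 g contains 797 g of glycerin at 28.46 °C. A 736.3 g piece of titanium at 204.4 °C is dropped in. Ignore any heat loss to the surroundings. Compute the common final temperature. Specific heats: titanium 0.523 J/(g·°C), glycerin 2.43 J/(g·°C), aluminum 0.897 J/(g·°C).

T_f ≈ 55.7 °C

Setting the total heat transfer to zero:
736.3·0.523·(T − 204.4) + 797·2.43·(T − 28.46) + 182.4·0.897·(T − 28.46) = 0
385.08(T − 204.4) + 1936.7(T − 28.46) + 163.61(T − 28.46) = 0
2485.4 T = 138487
T = 138487/2485.4 ≈ 55.72 °C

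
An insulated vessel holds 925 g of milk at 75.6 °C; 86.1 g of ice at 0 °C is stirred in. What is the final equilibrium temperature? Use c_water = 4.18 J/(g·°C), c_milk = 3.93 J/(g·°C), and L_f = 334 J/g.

T_f ≈ 61.6 °C

Sum of m c ΔT and latent-heat terms is zero:
fusion: m_ice L_f = 86.1·334 = 28757
  meltwater 0→T: 86.1·4.18·T = 359.9 T
  milk: 3635.2(T − 75.6)
3995.1 T = 274825 − 28757 = 246067
T ≈ 61.59 °C — above 0 °C, consistent with complete melting.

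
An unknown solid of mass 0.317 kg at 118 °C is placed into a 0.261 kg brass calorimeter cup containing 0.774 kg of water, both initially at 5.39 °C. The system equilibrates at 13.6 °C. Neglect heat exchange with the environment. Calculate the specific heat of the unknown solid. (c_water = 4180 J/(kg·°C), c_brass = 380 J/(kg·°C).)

Energy conservation, ΣQ = 0:
0.317·c·(13.6 − 118) + 0.774·4180·(13.6 − 5.39) + 0.261·380·(13.6 − 5.39) = 0
-33.09 c = -27376
c = -27376/-33.09 ≈ 827.2 J/(kg·°C)

c ≈ 827 J/(kg·°C)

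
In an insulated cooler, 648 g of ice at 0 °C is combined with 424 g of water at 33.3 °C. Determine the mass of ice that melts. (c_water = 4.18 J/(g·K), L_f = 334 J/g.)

m_melted ≈ 177 g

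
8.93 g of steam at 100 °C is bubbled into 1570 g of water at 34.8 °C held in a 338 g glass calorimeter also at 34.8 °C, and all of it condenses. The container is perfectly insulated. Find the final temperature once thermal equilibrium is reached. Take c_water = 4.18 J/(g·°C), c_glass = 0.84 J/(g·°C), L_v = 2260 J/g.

T_f ≈ 38.1 °C

Sum of m c ΔT and latent-heat terms is zero:
steam→water at 100 °C releases m L_v = 8.93×2260 = 20182
  condensed water 100 °C→T: 37.33(T − 100)
  water warms: 1570×4.18×(T − 34.8) = 6562.6(T − 34.8)
  cup: 283.92(T − 34.8)
6883.8 T = 20182 + 3732.7 + 238259 = 262173
T ≈ 38.09 °C — below 100 °C, confirming all the steam condensed.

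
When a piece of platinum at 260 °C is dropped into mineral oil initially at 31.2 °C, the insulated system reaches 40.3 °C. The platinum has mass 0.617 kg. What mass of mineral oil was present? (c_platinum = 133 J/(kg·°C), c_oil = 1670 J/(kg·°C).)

Heat lost by the platinum = heat gained by the oil:
0.617×133×(260 − 40.3) = m×1670×(40.3 − 31.2)
15197 m = 18029  ⇒  m ≈ 1.186 kg

m ≈ 1.19 kg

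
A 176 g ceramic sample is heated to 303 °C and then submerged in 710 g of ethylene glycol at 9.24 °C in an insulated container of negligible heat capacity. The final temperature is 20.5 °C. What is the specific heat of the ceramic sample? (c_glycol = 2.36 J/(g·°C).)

c ≈ 0.379 J/(g·°C)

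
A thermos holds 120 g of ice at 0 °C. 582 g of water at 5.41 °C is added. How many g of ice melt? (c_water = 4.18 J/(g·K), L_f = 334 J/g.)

m_melted ≈ 39.4 g

Cooling the water to 0 °C releases 582×4.18×5.41 = 13161 J.
To melt every bit of ice: 120×334 = 40080 J.
Since 13161 < 40080 J, not all the ice melts; equilibrium is at 0 °C.
m_melted×334 = 13161  ⇒  m_melted ≈ 39.4 g.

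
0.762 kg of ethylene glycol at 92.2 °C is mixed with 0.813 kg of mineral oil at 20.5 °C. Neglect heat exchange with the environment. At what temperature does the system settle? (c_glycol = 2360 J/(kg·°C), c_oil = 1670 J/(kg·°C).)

With ΣQ=0 the equilibrium temperature is the m·c-weighted mean:
T_f = (1798.3*92.2 + 1357.7*20.5) / (1798.3 + 1357.7)
    = 193638 / 3156 ≈ 61.35 °C

T_f ≈ 61.4 °C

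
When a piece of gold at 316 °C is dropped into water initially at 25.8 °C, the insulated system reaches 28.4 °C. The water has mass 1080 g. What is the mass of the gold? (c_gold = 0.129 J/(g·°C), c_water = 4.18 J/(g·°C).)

m ≈ 316 g

Conservation of energy gives ΣQ = 0:
m×0.129×(28.4 − 316) + 1080×4.18×(28.4 − 25.8) = 0
-37.1 m = -11737
m = -11737/-37.1 ≈ 316.4 g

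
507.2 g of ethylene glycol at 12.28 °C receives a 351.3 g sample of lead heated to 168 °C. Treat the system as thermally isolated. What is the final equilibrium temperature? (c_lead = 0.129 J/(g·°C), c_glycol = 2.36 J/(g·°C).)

Conservation of energy gives ΣQ = 0:
351.3×0.129×(T − 168) + 507.2×2.36×(T − 12.28) = 0
1242.3 T = 22312
T = 22312 / 1242.3 = 18 °C

T_f ≈ 18.0 °C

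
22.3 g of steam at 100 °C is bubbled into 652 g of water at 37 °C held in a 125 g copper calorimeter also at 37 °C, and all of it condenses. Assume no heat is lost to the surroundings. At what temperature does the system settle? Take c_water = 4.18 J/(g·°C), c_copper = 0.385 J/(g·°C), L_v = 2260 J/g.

T_f ≈ 56.6 °C

Conservation of energy gives ΣQ = 0:
condense steam: −22.3×2260 = −50398
  condensate cools 100→T: 22.3×4.18×(T − 100) = 93.21(T − 100)
  original water: 2725.4(T − 37)
  cup: 48.12(T − 37)
2866.7 T = 50398 + 9321.4 + 102619 = 162338
T ≈ 56.63 °C, under the boiling point, so the assumption holds.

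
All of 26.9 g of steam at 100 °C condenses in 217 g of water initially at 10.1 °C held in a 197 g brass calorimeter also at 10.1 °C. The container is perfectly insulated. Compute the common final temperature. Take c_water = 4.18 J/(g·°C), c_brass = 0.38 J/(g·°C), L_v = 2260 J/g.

Setting the total heat transfer to zero:
latent heat released on condensation: 26.9×2260 = 60794; condensate cools 100→T: 26.9×4.18×(T − 100) = 112.44(T − 100); original water: 907.06(T − 10.1); brass cup: 197×0.38×(T − 10.1) = 74.86(T − 10.1)
1094.4 T = 60794 + 11244 + 9917.4 = 81956
T ≈ 74.89 °C (< 100 °C, so full condensation is consistent).

T_f ≈ 74.9 °C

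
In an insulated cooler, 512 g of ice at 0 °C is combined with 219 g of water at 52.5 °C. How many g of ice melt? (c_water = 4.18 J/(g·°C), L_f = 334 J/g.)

Heat available from the water dropping to 0 °C: 219·4.18·52.5 = 48060 J.
To melt every bit of ice: 512·334 = 171008 J.
48060 J < 171008 J, so only part of the ice melts and the system sits at 0 °C.
m_melted·334 = 48060  ⇒  m_melted ≈ 143.9 g.

m_melted ≈ 144 g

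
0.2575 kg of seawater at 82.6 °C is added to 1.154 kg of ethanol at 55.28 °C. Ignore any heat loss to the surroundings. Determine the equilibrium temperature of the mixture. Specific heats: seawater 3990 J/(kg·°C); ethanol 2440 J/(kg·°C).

Conservation of energy gives ΣQ = 0:
0.2575×3990×(T − 82.6) + 1.154×2440×(T − 55.28) = 0
(1027.4 + 2815.8) T = 1027.4×82.6 + 2815.8×55.28
T = 240521/3843.2 ≈ 62.58 °C

T_f ≈ 62.6 °C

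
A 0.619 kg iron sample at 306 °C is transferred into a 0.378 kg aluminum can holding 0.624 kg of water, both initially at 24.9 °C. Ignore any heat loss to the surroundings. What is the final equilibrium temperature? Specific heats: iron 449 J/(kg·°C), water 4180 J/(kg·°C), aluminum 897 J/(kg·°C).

T_f ≈ 49.1 °C

Energy conservation, ΣQ = 0:
0.619×449×(T − 306) + 0.624×4180×(T − 24.9) + 0.378×897×(T − 24.9) = 0
(277.93 + 2608.3 + 339.07) T = 277.93×306 + 2608.3×24.9 + 339.07×24.9
T = 158437 / 3225.3 = 49.1 °C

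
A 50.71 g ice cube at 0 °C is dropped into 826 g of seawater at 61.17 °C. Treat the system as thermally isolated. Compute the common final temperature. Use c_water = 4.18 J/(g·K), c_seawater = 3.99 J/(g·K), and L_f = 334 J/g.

Setting the total heat transfer to zero:
melt ice: 50.71·334 = 16937
  warm the meltwater: 211.97 T
  seawater: 3295.7(T − 61.17)
3507.7 T = 201600 − 16937 = 184663
T ≈ 52.64 °C (positive, so assuming full melt was valid).

T_f ≈ 52.6 °C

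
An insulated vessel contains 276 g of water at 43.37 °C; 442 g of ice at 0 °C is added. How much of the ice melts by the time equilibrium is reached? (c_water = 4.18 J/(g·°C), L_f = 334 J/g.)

m_melted ≈ 150 g

Water can give up m c ΔT = 276×4.18×43.37 = 50035 J before reaching 0 °C.
Fully melting the ice requires m_ice L_f = 442×334 = 147628 J.
That's not enough to melt it all — equilibrium is at 0 °C with ice remaining.
m_melt = 50035 / L_f = 149.8 g.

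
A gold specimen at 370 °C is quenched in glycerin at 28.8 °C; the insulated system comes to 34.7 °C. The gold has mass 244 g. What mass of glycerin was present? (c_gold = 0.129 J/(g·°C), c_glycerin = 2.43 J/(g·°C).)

Heat lost by the gold = heat gained by the glycerin:
244·0.129·(370 − 34.7) = m·2.43·(34.7 − 28.8)
14.34 m = 10554  ⇒  m ≈ 736.1 g

m ≈ 736 g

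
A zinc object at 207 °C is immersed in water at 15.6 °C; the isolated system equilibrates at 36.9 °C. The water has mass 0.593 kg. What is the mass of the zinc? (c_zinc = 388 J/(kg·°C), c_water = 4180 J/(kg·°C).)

m ≈ 0.8 kg

Heat gained plus heat lost sum to zero:
m×388×(36.9 − 207) + 0.593×4180×(36.9 − 15.6) = 0
-65999 m = -52797
m = -52797/-65999 ≈ 0.8 kg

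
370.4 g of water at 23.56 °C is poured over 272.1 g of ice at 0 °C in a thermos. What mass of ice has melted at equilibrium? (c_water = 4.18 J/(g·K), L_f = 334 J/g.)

m_melted ≈ 109 g

Heat available from the water dropping to 0 °C: 370.4×4.18×23.56 = 36477 J.
Melting all 272.1 g of ice would need 272.1×334 = 90881 J.
That's not enough to melt it all — equilibrium is at 0 °C with ice remaining.
Mass melted = 36477/334 ≈ 109.2 g.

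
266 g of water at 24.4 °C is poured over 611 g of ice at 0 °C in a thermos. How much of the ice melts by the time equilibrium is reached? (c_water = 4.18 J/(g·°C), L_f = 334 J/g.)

m_melted ≈ 81.2 g

Cooling the water to 0 °C releases 266·4.18·24.4 = 27130 J.
To melt every bit of ice: 611·334 = 204074 J.
That's not enough to melt it all — equilibrium is at 0 °C with ice remaining.
Mass melted = 27130/334 ≈ 81.23 g.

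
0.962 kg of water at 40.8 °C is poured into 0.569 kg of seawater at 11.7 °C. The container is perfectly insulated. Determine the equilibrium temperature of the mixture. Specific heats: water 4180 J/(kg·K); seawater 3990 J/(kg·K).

With ΣQ=0 the equilibrium temperature is the m·c-weighted mean:
T_f = (4021.2*40.8 + 2270.3*11.7) / (4021.2 + 2270.3)
    = 190626 / 6291.5 ≈ 30.30 °C

T_f ≈ 30.3 °C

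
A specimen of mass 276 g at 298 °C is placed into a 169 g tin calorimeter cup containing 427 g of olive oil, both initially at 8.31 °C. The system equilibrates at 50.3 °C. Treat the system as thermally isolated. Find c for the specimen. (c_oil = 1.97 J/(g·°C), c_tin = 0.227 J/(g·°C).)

c ≈ 0.54 J/(g·°C)

Let T be the final temperature. ΣQ_i = 0:
276×c×(50.3 − 298) + 427×1.97×(50.3 − 8.31) + 169×0.227×(50.3 − 8.31) = 0
-68365 c = -36932
c = -36932/-68365 ≈ 0.5402 J/(g·°C)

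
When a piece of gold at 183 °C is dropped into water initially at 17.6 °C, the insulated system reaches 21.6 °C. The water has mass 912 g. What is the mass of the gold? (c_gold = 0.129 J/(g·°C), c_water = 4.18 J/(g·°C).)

m ≈ 732 g

|Q_gold| = |Q_water|:
m·0.129·(183 − 21.6) = 912·4.18·(21.6 − 17.6)
20.82 m = 15249  ⇒  m ≈ 732.4 g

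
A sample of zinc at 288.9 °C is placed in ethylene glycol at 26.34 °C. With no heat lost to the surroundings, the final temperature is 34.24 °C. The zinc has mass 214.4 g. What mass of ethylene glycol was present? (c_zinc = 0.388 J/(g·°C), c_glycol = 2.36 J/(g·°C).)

m ≈ 1140 g

|Q_zinc| = |Q_glycol|:
214.4·0.388·(288.9 − 34.24) = m·2.36·(34.24 − 26.34)
18.64 m = 21184  ⇒  m ≈ 1136 g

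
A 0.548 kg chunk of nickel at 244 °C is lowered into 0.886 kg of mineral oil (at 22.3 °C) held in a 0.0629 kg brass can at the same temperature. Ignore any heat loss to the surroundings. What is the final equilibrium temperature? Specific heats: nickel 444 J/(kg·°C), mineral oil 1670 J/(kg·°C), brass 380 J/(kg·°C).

T_f ≈ 53.2 °C

Net heat exchanged in the isolated system is zero:
0.548*444*(T − 244) + 0.886*1670*(T − 22.3) + 0.0629*380*(T − 22.3) = 0
1746.8 T = 92897
T = 92897 / 1746.8 = 53.2 °C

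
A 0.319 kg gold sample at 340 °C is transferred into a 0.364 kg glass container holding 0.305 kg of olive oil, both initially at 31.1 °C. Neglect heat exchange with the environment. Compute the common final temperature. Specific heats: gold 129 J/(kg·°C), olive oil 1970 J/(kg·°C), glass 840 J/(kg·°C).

T_f ≈ 44.5 °C

Energy conservation, ΣQ = 0:
0.319*129*(T − 340) + 0.305*1970*(T − 31.1) + 0.364*840*(T − 31.1) = 0
(41.15 + 600.85 + 305.76) T = 41.15*340 + 600.85*31.1 + 305.76*31.1
T = 42187 / 947.76 = 44.5 °C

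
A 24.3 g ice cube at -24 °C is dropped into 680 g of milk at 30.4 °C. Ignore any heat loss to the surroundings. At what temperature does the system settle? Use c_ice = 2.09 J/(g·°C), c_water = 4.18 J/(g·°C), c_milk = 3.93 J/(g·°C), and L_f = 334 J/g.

T_f ≈ 25.9 °C

Taking heat into each body as positive, Σ m c ΔT = 0:
ice -24→0 °C: 24.3·2.09·24 = 1218.9
  latent heat to melt: 24.3·334 = 8116.2
  warm the meltwater: 101.57 T
  milk: 2672.4(T − 30.4)
2774 T = 81241 − 9335.1 = 71906
T ≈ 25.92 °C. Since T > 0 °C, the all-ice-melts assumption holds.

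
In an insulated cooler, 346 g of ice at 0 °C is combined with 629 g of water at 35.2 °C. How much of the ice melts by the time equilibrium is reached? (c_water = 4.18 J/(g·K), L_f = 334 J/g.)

m_melted ≈ 277 g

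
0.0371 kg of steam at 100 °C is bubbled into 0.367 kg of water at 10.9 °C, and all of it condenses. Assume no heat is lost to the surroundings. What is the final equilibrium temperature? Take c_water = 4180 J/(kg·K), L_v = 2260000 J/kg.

T_f ≈ 68.7 °C

Heat gained plus heat lost sum to zero:
steam→water at 100 °C releases m L_v = 0.0371×2260000 = 83846
  condensed water 100 °C→T: 155.08(T − 100)
  water warms: 0.367×4180×(T − 10.9) = 1534.1(T − 10.9)
1689.1 T = 83846 + 15508 + 16721 = 116075
T ≈ 68.72 °C — below 100 °C, confirming all the steam condensed.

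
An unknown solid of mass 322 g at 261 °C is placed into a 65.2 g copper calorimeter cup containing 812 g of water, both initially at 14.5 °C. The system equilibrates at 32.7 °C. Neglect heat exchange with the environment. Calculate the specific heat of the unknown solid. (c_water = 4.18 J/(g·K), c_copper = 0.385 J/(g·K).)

Heat gained plus heat lost sum to zero:
322×c×(32.7 − 261) + 812×4.18×(32.7 − 14.5) + 65.2×0.385×(32.7 − 14.5) = 0
-73513 c = -62231
c = -62231/-73513 ≈ 0.8465 J/(g·K)

c ≈ 0.847 J/(g·K)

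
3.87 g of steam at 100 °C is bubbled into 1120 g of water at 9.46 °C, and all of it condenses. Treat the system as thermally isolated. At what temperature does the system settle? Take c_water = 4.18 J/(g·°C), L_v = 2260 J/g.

T_f ≈ 11.6 °C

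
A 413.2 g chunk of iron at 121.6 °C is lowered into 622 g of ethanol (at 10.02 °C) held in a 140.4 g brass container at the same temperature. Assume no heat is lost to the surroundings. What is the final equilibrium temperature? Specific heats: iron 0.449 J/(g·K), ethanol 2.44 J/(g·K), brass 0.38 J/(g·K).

Energy conservation, ΣQ = 0:
413.2*0.449*(T − 121.6) + 622*2.44*(T − 10.02) + 140.4*0.38*(T − 10.02) = 0
185.53(T − 121.6) + 1517.7(T − 10.02) + 53.35(T − 10.02) = 0
1756.6 T = 38302
T ≈ 21.81 °C

T_f ≈ 21.8 °C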